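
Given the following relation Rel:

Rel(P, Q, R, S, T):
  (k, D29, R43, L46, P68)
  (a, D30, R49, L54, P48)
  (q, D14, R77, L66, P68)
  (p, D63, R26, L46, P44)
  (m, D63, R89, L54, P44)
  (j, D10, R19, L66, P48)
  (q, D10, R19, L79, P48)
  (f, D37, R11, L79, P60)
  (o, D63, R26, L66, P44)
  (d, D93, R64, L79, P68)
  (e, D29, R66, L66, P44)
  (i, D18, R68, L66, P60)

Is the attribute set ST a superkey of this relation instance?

Two distinct rows share (S=L66, T=P44), so ST does not determine every attribute — not a superkey.

No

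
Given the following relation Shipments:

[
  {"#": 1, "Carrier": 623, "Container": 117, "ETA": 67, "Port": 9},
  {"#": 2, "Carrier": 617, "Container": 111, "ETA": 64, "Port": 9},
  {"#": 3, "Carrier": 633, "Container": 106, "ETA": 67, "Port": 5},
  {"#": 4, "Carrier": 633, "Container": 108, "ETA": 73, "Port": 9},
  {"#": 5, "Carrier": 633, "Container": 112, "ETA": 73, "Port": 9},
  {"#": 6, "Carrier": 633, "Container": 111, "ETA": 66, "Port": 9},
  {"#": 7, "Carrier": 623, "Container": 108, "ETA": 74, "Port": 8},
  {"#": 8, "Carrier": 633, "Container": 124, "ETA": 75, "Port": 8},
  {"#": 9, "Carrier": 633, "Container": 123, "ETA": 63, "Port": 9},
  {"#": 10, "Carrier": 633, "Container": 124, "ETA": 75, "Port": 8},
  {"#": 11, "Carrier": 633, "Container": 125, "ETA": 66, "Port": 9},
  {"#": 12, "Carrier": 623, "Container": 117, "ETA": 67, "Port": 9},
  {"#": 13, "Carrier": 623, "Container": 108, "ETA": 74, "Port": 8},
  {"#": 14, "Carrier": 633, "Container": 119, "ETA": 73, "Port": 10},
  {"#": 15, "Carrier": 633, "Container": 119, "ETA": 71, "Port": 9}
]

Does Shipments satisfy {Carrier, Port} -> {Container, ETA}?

(Carrier=623, Port=9): rows 1, 12 → {Container,ETA} = (117, 67), (117, 67) ✓
(Carrier=617, Port=9): row 2 → {Container,ETA} = (111, 64) ✓
(Carrier=633, Port=5): row 3 → {Container,ETA} = (106, 67) ✓
(Carrier=633, Port=9): rows 4, 5, 6, 9, 11, 15 → {Container,ETA} takes values {(108, 73), (112, 73), (111, 66), (123, 63), (125, 66), (119, 71)} — violation
(Carrier=623, Port=8): rows 7, 13 → {Container,ETA} = (108, 74), (108, 74) ✓
(Carrier=633, Port=8): rows 8, 10 → {Container,ETA} = (124, 75), (124, 75) ✓
(Carrier=633, Port=10): row 14 → {Container,ETA} = (119, 73) ✓
Two rows agree on {Carrier, Port} but differ on {Container, ETA}, so {Carrier, Port} -> {Container, ETA} does not hold.

No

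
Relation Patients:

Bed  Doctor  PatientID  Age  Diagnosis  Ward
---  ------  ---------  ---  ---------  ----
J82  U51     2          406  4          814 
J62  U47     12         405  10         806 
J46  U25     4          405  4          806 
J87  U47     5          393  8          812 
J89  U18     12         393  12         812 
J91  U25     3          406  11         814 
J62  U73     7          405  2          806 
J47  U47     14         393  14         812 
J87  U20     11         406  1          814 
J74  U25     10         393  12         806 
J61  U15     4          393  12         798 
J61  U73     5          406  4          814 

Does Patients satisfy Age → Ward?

No

Age=406: 4 rows → Ward = 814, 814, 814, 814 ✓
Age=405: 3 rows → Ward = 806, 806, 806 ✓
Age=393: 5 rows → Ward takes values {812, 806, 798} — violation
Two rows agree on Age but differ on Ward, so Age → Ward does not hold.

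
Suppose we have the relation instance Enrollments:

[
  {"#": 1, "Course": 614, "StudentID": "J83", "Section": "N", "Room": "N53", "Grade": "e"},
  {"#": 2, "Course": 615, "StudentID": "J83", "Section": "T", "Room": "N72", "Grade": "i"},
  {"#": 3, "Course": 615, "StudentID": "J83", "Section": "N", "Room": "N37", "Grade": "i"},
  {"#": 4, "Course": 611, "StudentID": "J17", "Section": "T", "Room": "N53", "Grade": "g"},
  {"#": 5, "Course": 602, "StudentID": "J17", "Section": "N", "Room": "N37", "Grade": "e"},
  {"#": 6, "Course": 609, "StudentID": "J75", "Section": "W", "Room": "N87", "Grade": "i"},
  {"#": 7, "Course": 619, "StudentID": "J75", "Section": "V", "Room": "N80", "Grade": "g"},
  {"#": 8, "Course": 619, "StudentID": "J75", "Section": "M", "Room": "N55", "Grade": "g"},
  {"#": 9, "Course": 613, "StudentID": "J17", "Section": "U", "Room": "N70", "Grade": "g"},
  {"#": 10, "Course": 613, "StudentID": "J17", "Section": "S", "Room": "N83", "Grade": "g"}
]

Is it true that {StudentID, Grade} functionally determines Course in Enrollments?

No

(StudentID=J83, Grade=e): row 1 → Course = 614 ✓
(StudentID=J83, Grade=i): rows 2, 3 → Course = 615, 615 ✓
(StudentID=J17, Grade=g): rows 4, 9, 10 → Course takes values {611, 613} — violation
(StudentID=J17, Grade=e): row 5 → Course = 602 ✓
(StudentID=J75, Grade=i): row 6 → Course = 609 ✓
(StudentID=J75, Grade=g): rows 7, 8 → Course = 619, 619 ✓
Two rows agree on {StudentID, Grade} but differ on Course, so {StudentID, Grade} → Course does not hold.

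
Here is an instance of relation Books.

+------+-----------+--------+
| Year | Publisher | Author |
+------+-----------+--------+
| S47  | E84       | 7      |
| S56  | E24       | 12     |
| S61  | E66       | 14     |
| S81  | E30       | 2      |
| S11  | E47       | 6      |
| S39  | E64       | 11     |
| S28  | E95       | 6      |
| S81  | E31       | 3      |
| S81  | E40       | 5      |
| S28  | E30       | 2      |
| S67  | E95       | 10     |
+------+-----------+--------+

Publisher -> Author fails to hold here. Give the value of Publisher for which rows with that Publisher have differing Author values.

E95

Publisher=E84: 1 row → Author = 7 ✓
Publisher=E24: 1 row → Author = 12 ✓
Publisher=E66: 1 row → Author = 14 ✓
Publisher=E30: 2 rows → Author = 2, 2 ✓
Publisher=E47: 1 row → Author = 6 ✓
Publisher=E64: 1 row → Author = 11 ✓
Publisher=E95: 2 rows → Author takes values {6, 10} — violation
Publisher=E31: 1 row → Author = 3 ✓
Publisher=E40: 1 row → Author = 5 ✓
The only Publisher value with inconsistent Author is Publisher=E95.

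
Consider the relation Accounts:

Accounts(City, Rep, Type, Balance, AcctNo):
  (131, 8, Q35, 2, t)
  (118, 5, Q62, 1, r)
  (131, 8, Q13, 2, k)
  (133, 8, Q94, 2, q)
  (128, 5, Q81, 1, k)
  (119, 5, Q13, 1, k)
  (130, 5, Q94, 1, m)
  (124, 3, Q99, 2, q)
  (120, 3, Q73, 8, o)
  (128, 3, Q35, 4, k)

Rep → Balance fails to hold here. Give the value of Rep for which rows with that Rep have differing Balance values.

3

Rep=8: 3 rows → Balance = 2, 2, 2 ✓
Rep=5: 4 rows → Balance = 1, 1, 1, 1 ✓
Rep=3: 3 rows → Balance takes values {2, 8, 4} — violation
The only Rep value with inconsistent Balance is Rep=3.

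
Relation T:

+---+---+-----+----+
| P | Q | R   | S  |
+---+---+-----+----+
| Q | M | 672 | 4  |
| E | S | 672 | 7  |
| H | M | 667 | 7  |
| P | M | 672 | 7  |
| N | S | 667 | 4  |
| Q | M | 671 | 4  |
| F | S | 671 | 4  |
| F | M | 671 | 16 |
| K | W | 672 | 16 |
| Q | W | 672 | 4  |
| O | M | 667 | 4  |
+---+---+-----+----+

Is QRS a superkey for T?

All 11 rows have distinct QRS values, so QRS → (all attributes) holds and QRS is a superkey.

Yes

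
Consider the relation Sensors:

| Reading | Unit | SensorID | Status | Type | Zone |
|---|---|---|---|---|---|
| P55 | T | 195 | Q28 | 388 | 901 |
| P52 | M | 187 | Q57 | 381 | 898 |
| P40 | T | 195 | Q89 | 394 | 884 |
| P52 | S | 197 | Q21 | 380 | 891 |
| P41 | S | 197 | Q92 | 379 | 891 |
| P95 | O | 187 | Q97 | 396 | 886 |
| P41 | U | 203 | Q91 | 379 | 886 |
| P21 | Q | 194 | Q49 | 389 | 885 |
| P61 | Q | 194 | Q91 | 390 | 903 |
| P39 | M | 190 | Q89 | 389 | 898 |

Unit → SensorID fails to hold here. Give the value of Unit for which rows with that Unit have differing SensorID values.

M

Unit=T: 2 rows → SensorID = 195, 195 ✓
Unit=M: 2 rows → SensorID takes values {187, 190} — violation
Unit=S: 2 rows → SensorID = 197, 197 ✓
Unit=O: 1 row → SensorID = 187 ✓
Unit=U: 1 row → SensorID = 203 ✓
Unit=Q: 2 rows → SensorID = 194, 194 ✓
The only Unit value with inconsistent SensorID is Unit=M.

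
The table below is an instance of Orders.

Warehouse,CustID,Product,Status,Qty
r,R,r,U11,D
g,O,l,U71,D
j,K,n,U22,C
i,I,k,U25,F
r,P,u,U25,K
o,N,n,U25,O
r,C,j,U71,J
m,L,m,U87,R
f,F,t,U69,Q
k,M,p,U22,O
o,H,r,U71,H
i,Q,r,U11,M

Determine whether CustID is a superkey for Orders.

All 12 rows have distinct CustID values, so CustID → (all attributes) holds and CustID is a superkey.

Yes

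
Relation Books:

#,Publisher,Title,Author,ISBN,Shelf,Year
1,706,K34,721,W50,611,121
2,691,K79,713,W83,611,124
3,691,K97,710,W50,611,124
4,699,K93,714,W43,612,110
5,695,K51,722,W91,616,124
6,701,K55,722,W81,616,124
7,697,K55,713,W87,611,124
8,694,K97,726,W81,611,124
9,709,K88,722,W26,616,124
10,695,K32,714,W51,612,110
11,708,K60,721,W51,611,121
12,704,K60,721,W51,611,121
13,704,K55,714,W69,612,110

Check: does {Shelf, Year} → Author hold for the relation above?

No

(Shelf=611, Year=121): rows 1, 11, 12 → Author = 721, 721, 721 ✓
(Shelf=611, Year=124): rows 2, 3, 7, 8 → Author takes values {713, 710, 726} — violation
(Shelf=612, Year=110): rows 4, 10, 13 → Author = 714, 714, 714 ✓
(Shelf=616, Year=124): rows 5, 6, 9 → Author = 722, 722, 722 ✓
Two rows agree on {Shelf, Year} but differ on Author, so {Shelf, Year} → Author does not hold.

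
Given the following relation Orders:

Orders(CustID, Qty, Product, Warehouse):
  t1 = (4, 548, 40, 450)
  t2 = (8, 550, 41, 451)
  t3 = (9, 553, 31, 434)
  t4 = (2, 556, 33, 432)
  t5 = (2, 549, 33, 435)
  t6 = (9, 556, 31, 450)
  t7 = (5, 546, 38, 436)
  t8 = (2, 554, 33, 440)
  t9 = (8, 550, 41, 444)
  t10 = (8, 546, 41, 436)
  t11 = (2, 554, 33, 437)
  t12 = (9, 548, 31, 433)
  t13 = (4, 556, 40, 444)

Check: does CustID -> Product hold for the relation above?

CustID=4: rows 1, 13 → Product = 40, 40 ✓
CustID=8: rows 2, 9, 10 → Product = 41, 41, 41 ✓
CustID=9: rows 3, 6, 12 → Product = 31, 31, 31 ✓
CustID=2: rows 4, 5, 8, 11 → Product = 33, 33, 33, 33 ✓
CustID=5: row 7 → Product = 38 ✓
Every CustID value is associated with a single Product value, so CustID -> Product holds.

Yes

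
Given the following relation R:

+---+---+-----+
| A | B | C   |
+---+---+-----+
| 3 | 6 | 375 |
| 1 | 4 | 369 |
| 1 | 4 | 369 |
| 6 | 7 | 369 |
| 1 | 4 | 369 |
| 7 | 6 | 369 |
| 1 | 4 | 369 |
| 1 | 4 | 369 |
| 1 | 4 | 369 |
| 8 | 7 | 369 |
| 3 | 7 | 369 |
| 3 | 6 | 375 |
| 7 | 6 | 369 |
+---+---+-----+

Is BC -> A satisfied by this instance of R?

No

(B=6, C=375): 2 rows → A = 3, 3 ✓
(B=4, C=369): 6 rows → A = 1, 1, 1, 1, 1, 1 ✓
(B=7, C=369): 3 rows → A takes values {6, 8, 3} — violation
(B=6, C=369): 2 rows → A = 7, 7 ✓
Two rows agree on BC but differ on A, so BC -> A does not hold.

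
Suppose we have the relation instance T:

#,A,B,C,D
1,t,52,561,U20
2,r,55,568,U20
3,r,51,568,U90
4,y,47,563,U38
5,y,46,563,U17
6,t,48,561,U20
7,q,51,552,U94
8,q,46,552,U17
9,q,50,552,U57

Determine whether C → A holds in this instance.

C=561: rows 1, 6 → A = t, t ✓
C=568: rows 2, 3 → A = r, r ✓
C=563: rows 4, 5 → A = y, y ✓
C=552: rows 7, 8, 9 → A = q, q, q ✓
Every C value is associated with a single A value, so C → A holds.

Yes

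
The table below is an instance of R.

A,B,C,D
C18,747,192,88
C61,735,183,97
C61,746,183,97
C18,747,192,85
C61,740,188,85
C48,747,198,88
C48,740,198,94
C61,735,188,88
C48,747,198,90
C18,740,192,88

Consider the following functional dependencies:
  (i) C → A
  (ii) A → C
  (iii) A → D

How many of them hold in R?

(i) C → A: every LHS value maps to a single RHS value — holds.
(ii) A → C: A=C61: 4 rows → C takes values {183, 188} — violation — fails.
(iii) A → D: A=C18: 3 rows → D takes values {88, 85} — violation; A=C61: 4 rows → D takes values {97, 85, 88} — violation; A=C48: 3 rows → D takes values {88, 94, 90} — violation — fails.
1 of the 3 dependencies holds.

1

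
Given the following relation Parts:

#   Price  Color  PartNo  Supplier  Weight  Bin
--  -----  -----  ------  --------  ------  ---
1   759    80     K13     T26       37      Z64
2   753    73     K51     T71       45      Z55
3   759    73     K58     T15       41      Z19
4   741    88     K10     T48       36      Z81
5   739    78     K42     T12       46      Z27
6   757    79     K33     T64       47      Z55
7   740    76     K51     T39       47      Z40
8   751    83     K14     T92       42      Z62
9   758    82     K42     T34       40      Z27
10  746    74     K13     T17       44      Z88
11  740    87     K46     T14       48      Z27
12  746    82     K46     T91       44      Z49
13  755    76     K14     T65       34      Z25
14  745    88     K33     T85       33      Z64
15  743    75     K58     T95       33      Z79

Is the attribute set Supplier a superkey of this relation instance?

All 15 rows have distinct Supplier values, so Supplier → (all attributes) holds and Supplier is a superkey.

Yes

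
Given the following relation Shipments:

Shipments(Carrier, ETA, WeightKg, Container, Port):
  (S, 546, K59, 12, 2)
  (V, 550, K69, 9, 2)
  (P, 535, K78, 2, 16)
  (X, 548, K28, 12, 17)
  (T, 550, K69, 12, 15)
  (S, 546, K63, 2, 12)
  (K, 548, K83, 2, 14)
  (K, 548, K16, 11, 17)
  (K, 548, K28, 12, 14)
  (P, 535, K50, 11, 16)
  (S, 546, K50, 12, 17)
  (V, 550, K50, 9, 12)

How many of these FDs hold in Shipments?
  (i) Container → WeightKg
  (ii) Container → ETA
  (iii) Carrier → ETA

1

(i) Container → WeightKg: Container=12: 5 rows → WeightKg takes values {K59, K28, K69, K50} — violation; Container=9: 2 rows → WeightKg takes values {K69, K50} — violation; Container=2: 3 rows → WeightKg takes values {K78, K63, K83} — violation; Container=11: 2 rows → WeightKg takes values {K16, K50} — violation — fails.
(ii) Container → ETA: Container=12: 5 rows → ETA takes values {546, 548, 550} — violation; Container=2: 3 rows → ETA takes values {535, 546, 548} — violation; Container=11: 2 rows → ETA takes values {548, 535} — violation — fails.
(iii) Carrier → ETA: every LHS value maps to a single RHS value — holds.
1 of the 3 dependencies holds.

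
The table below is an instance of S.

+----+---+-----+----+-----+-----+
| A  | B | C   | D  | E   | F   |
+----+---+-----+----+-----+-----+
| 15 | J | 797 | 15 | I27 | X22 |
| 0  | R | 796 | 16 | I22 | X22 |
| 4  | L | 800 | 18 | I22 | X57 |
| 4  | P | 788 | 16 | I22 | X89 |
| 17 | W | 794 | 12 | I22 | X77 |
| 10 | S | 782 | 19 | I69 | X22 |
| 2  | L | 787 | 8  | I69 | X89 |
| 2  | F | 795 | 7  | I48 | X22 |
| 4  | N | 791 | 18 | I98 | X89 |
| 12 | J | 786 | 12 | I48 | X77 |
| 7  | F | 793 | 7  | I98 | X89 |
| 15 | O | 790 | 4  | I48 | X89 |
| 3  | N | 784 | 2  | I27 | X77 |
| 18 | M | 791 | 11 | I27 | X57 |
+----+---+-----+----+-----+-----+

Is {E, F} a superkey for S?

No

Two distinct rows share (E=I98, F=X89), so {E, F} does not determine every attribute — not a superkey.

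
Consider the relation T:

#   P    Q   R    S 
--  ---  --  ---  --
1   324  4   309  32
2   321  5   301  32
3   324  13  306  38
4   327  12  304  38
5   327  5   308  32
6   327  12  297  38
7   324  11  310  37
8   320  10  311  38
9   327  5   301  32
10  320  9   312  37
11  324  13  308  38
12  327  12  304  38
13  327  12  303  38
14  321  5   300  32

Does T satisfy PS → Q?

Yes

(P=324, S=32): row 1 → Q = 4 ✓
(P=321, S=32): rows 2, 14 → Q = 5, 5 ✓
(P=324, S=38): rows 3, 11 → Q = 13, 13 ✓
(P=327, S=38): rows 4, 6, 12, 13 → Q = 12, 12, 12, 12 ✓
(P=327, S=32): rows 5, 9 → Q = 5, 5 ✓
(P=324, S=37): row 7 → Q = 11 ✓
(P=320, S=38): row 8 → Q = 10 ✓
(P=320, S=37): row 10 → Q = 9 ✓
Every PS value is associated with a single Q value, so PS → Q holds.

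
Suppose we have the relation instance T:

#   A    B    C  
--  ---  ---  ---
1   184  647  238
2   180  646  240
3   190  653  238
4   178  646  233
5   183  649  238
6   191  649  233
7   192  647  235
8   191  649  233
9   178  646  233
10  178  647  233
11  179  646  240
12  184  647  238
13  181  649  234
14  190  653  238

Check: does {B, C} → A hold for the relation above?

(B=647, C=238): rows 1, 12 → A = 184, 184 ✓
(B=646, C=240): rows 2, 11 → A takes values {180, 179} — violation
(B=653, C=238): rows 3, 14 → A = 190, 190 ✓
(B=646, C=233): rows 4, 9 → A = 178, 178 ✓
(B=649, C=238): row 5 → A = 183 ✓
(B=649, C=233): rows 6, 8 → A = 191, 191 ✓
(B=647, C=235): row 7 → A = 192 ✓
(B=647, C=233): row 10 → A = 178 ✓
(B=649, C=234): row 13 → A = 181 ✓
Two rows agree on {B, C} but differ on A, so {B, C} → A does not hold.

No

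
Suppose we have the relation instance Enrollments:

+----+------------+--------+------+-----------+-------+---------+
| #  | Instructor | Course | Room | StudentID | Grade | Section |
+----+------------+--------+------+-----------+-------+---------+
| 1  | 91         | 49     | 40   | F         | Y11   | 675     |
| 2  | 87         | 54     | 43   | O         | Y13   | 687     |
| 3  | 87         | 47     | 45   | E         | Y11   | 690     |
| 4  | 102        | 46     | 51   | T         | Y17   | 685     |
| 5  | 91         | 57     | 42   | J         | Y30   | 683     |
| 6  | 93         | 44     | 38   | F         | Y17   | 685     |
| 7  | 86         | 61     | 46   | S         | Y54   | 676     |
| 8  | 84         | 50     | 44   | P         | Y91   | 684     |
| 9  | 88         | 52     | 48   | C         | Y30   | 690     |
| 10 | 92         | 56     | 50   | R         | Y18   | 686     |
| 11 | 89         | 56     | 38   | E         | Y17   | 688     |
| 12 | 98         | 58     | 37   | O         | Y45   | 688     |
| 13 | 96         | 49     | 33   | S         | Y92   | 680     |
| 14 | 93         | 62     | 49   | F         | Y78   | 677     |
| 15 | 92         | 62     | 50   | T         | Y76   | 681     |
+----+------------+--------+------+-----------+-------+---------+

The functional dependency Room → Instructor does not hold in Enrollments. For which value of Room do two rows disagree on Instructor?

38

Room=40: row 1 → Instructor = 91 ✓
Room=43: row 2 → Instructor = 87 ✓
Room=45: row 3 → Instructor = 87 ✓
Room=51: row 4 → Instructor = 102 ✓
Room=42: row 5 → Instructor = 91 ✓
Room=38: rows 6, 11 → Instructor takes values {93, 89} — violation
Room=46: row 7 → Instructor = 86 ✓
Room=44: row 8 → Instructor = 84 ✓
Room=48: row 9 → Instructor = 88 ✓
Room=50: rows 10, 15 → Instructor = 92, 92 ✓
Room=37: row 12 → Instructor = 98 ✓
Room=33: row 13 → Instructor = 96 ✓
Room=49: row 14 → Instructor = 93 ✓
The only Room value with inconsistent Instructor is Room=38.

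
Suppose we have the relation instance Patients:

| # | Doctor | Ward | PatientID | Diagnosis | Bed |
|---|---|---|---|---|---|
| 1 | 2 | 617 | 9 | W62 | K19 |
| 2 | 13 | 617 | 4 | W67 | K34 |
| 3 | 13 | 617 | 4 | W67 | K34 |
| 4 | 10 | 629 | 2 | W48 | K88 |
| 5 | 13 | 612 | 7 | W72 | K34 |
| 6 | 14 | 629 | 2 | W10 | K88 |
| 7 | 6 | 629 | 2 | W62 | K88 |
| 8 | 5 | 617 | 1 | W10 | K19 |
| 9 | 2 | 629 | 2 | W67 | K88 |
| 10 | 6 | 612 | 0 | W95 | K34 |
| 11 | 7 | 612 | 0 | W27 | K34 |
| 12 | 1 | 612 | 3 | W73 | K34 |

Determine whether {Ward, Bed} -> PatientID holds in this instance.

(Ward=617, Bed=K19): rows 1, 8 → PatientID takes values {9, 1} — violation
(Ward=617, Bed=K34): rows 2, 3 → PatientID = 4, 4 ✓
(Ward=629, Bed=K88): rows 4, 6, 7, 9 → PatientID = 2, 2, 2, 2 ✓
(Ward=612, Bed=K34): rows 5, 10, 11, 12 → PatientID takes values {7, 0, 3} — violation
Two rows agree on {Ward, Bed} but differ on PatientID, so {Ward, Bed} -> PatientID does not hold.

No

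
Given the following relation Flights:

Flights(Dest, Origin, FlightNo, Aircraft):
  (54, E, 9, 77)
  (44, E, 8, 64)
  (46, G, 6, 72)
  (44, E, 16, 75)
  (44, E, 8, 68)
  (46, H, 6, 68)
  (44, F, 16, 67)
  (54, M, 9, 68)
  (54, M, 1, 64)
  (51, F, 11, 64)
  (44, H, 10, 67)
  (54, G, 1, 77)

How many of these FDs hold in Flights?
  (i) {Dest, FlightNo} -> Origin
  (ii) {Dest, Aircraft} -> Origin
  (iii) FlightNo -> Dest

1

(i) {Dest, FlightNo} -> Origin: (Dest=54, FlightNo=9): 2 rows → Origin takes values {E, M} — violation; (Dest=46, FlightNo=6): 2 rows → Origin takes values {G, H} — violation; (Dest=44, FlightNo=16): 2 rows → Origin takes values {E, F} — violation; (Dest=54, FlightNo=1): 2 rows → Origin takes values {M, G} — violation — fails.
(ii) {Dest, Aircraft} -> Origin: (Dest=54, Aircraft=77): 2 rows → Origin takes values {E, G} — violation; (Dest=44, Aircraft=67): 2 rows → Origin takes values {F, H} — violation — fails.
(iii) FlightNo -> Dest: every LHS value maps to a single RHS value — holds.
1 of the 3 dependencies holds.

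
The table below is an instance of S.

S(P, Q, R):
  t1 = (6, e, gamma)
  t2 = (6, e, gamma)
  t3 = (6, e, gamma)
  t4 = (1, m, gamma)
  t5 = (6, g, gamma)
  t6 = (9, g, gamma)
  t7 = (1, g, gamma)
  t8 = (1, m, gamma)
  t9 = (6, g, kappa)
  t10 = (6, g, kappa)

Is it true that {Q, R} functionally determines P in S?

No

(Q=e, R=gamma): rows 1, 2, 3 → P = 6, 6, 6 ✓
(Q=m, R=gamma): rows 4, 8 → P = 1, 1 ✓
(Q=g, R=gamma): rows 5, 6, 7 → P takes values {6, 9, 1} — violation
(Q=g, R=kappa): rows 9, 10 → P = 6, 6 ✓
Two rows agree on {Q, R} but differ on P, so {Q, R} → P does not hold.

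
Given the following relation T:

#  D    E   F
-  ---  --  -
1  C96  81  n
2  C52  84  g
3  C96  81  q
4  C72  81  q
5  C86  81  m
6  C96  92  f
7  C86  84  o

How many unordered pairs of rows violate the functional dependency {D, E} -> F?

1

(D=C96, E=81): violating pairs (1,3) — 1 pair.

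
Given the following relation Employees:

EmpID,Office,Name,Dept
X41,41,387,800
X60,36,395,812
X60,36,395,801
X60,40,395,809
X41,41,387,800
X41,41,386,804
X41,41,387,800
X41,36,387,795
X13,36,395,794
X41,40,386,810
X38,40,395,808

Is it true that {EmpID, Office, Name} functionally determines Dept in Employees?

No

(EmpID=X41, Office=41, Name=387): 3 rows → Dept = 800, 800, 800 ✓
(EmpID=X60, Office=36, Name=395): 2 rows → Dept takes values {812, 801} — violation
(EmpID=X60, Office=40, Name=395): 1 row → Dept = 809 ✓
(EmpID=X41, Office=41, Name=386): 1 row → Dept = 804 ✓
(EmpID=X41, Office=36, Name=387): 1 row → Dept = 795 ✓
(EmpID=X13, Office=36, Name=395): 1 row → Dept = 794 ✓
(EmpID=X41, Office=40, Name=386): 1 row → Dept = 810 ✓
(EmpID=X38, Office=40, Name=395): 1 row → Dept = 808 ✓
Two rows agree on {EmpID, Office, Name} but differ on Dept, so {EmpID, Office, Name} -> Dept does not hold.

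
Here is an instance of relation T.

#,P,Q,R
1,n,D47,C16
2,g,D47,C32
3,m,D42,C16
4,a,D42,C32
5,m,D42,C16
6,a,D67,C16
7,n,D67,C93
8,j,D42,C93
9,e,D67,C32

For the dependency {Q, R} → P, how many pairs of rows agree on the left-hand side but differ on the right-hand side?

(Q=D42, R=C16): all 2 rows agree on P — 0 pairs.

0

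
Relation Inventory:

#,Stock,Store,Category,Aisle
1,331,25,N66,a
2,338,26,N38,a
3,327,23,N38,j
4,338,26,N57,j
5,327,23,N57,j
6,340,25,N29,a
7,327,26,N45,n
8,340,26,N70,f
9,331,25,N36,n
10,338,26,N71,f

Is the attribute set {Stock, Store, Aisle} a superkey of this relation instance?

No

Rows 3 and 5 have the same {Stock, Store, Aisle} value (Stock=327, Store=23, Aisle=j) but are distinct tuples, so {Stock, Store, Aisle} does not determine every attribute — not a superkey.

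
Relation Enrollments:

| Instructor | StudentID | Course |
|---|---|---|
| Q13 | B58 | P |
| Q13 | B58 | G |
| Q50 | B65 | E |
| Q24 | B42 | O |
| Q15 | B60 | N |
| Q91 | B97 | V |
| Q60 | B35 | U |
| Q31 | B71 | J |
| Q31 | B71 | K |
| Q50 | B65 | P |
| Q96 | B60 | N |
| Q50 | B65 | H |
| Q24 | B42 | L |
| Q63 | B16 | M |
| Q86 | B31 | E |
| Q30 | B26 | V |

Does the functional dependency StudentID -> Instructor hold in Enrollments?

No

StudentID=B58: 2 rows → Instructor = Q13, Q13 ✓
StudentID=B65: 3 rows → Instructor = Q50, Q50, Q50 ✓
StudentID=B42: 2 rows → Instructor = Q24, Q24 ✓
StudentID=B60: 2 rows → Instructor takes values {Q15, Q96} — violation
StudentID=B97: 1 row → Instructor = Q91 ✓
StudentID=B35: 1 row → Instructor = Q60 ✓
StudentID=B71: 2 rows → Instructor = Q31, Q31 ✓
StudentID=B16: 1 row → Instructor = Q63 ✓
StudentID=B31: 1 row → Instructor = Q86 ✓
StudentID=B26: 1 row → Instructor = Q30 ✓
Two rows agree on StudentID but differ on Instructor, so StudentID -> Instructor does not hold.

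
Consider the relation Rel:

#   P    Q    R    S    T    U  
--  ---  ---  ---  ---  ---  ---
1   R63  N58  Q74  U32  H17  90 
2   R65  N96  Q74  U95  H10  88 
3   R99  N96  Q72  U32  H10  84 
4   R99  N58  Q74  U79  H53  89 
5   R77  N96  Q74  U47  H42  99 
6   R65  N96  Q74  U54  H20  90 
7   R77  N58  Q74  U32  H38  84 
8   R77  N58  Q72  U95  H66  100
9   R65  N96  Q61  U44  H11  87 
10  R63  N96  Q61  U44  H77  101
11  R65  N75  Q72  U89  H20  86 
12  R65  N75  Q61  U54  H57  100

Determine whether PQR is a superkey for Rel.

No

Rows 2 and 6 have the same PQR value (P=R65, Q=N96, R=Q74) but are distinct tuples, so PQR does not determine every attribute — not a superkey.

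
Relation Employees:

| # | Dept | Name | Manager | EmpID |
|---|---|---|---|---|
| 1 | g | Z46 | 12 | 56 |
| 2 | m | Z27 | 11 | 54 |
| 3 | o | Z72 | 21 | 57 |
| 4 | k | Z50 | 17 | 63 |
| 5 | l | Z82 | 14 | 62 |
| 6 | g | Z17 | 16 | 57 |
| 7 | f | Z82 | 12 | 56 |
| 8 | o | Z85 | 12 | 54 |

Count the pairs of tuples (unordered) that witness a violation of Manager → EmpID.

2

Manager=12: violating pairs (1,8), (7,8) — 2 pairs.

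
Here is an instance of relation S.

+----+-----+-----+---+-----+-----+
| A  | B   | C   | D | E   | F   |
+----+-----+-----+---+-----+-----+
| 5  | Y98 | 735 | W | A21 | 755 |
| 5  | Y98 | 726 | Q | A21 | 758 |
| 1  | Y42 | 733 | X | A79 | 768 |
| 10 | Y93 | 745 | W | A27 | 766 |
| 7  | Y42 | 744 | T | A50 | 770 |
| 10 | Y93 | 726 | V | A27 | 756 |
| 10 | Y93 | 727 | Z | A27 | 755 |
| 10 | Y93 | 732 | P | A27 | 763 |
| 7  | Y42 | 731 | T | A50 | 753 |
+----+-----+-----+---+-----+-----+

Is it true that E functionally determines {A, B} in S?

Yes

E=A21: 2 rows → {A,B} = (5, Y98), (5, Y98) ✓
E=A79: 1 row → {A,B} = (1, Y42) ✓
E=A27: 4 rows → {A,B} = (10, Y93), (10, Y93), (10, Y93), (10, Y93) ✓
E=A50: 2 rows → {A,B} = (7, Y42), (7, Y42) ✓
Every E value is associated with a single {A, B} value, so E → {A, B} holds.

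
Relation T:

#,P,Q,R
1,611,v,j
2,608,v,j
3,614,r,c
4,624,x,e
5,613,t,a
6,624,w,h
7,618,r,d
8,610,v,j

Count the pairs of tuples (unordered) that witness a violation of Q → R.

Q=v: all 3 rows agree on R — 0 pairs.
Q=r: violating pairs (3,7) — 1 pair.

1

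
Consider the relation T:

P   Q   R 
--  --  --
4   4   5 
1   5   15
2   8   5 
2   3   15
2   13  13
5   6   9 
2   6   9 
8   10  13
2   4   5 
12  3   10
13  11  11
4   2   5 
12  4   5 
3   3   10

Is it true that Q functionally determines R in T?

No

Q=4: 3 rows → R = 5, 5, 5 ✓
Q=5: 1 row → R = 15 ✓
Q=8: 1 row → R = 5 ✓
Q=3: 3 rows → R takes values {15, 10} — violation
Q=13: 1 row → R = 13 ✓
Q=6: 2 rows → R = 9, 9 ✓
Q=10: 1 row → R = 13 ✓
Q=11: 1 row → R = 11 ✓
Q=2: 1 row → R = 5 ✓
Two rows agree on Q but differ on R, so Q → R does not hold.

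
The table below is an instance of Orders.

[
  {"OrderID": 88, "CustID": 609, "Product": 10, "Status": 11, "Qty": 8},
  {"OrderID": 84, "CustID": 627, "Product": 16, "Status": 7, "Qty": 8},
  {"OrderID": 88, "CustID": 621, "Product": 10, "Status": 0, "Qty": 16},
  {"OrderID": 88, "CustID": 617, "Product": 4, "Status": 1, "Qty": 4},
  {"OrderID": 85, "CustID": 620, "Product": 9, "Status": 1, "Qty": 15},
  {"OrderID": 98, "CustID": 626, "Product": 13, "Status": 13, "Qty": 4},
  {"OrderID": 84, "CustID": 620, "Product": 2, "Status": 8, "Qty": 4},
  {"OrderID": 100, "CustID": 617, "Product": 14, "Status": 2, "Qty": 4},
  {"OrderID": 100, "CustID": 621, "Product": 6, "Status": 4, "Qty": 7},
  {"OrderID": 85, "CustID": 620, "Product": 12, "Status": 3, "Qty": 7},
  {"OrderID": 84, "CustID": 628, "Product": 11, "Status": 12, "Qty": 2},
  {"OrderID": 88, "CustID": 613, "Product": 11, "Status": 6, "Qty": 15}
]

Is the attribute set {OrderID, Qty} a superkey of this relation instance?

All 12 rows have distinct {OrderID, Qty} values, so {OrderID, Qty} → (all attributes) holds and {OrderID, Qty} is a superkey.

Yes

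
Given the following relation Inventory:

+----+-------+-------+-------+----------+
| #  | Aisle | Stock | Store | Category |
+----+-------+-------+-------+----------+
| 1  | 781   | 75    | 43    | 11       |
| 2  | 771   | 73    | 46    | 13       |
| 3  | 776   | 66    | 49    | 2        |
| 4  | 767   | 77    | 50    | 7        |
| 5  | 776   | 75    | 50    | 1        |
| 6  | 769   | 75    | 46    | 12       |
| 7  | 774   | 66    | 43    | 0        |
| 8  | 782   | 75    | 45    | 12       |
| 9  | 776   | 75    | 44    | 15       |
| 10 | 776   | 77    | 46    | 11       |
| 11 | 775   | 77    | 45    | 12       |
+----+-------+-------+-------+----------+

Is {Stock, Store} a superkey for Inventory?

Yes

All 11 rows have distinct {Stock, Store} values, so {Stock, Store} → (all attributes) holds and {Stock, Store} is a superkey.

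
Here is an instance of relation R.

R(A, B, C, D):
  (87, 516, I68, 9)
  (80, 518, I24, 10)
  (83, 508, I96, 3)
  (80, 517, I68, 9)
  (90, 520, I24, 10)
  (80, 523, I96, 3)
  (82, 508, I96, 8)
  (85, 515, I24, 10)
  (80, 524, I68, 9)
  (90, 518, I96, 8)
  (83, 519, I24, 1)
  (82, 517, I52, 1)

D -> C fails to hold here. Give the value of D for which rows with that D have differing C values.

1

D=9: 3 rows → C = I68, I68, I68 ✓
D=10: 3 rows → C = I24, I24, I24 ✓
D=3: 2 rows → C = I96, I96 ✓
D=8: 2 rows → C = I96, I96 ✓
D=1: 2 rows → C takes values {I24, I52} — violation
The only D value with inconsistent C is D=1.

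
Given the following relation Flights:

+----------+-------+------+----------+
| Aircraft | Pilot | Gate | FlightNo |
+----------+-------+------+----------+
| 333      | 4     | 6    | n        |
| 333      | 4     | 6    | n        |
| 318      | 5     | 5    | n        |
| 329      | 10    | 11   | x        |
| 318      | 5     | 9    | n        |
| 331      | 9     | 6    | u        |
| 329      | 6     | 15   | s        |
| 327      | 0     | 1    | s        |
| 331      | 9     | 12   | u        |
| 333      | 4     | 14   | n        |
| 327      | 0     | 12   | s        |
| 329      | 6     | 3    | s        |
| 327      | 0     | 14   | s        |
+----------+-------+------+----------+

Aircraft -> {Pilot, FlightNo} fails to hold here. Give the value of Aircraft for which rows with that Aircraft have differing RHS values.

329

Aircraft=333: 3 rows → {Pilot,FlightNo} = (4, n), (4, n), (4, n) ✓
Aircraft=318: 2 rows → {Pilot,FlightNo} = (5, n), (5, n) ✓
Aircraft=329: 3 rows → {Pilot,FlightNo} takes values {(10, x), (6, s)} — violation
Aircraft=331: 2 rows → {Pilot,FlightNo} = (9, u), (9, u) ✓
Aircraft=327: 3 rows → {Pilot,FlightNo} = (0, s), (0, s), (0, s) ✓
The only Aircraft value with inconsistent RHS is Aircraft=329.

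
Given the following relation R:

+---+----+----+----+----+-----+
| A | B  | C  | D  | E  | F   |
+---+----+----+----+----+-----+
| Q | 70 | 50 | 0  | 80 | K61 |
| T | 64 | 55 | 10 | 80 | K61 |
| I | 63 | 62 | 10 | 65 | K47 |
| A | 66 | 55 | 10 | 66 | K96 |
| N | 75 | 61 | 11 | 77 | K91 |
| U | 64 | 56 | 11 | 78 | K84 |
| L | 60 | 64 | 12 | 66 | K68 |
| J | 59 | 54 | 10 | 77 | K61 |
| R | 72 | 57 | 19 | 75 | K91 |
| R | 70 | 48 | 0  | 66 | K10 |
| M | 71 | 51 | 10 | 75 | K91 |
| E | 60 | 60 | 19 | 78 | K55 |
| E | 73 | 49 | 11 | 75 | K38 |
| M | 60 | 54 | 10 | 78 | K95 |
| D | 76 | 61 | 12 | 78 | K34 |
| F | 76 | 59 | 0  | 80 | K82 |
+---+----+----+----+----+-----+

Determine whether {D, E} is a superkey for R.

No

Two distinct rows share (D=0, E=80), so {D, E} does not determine every attribute — not a superkey.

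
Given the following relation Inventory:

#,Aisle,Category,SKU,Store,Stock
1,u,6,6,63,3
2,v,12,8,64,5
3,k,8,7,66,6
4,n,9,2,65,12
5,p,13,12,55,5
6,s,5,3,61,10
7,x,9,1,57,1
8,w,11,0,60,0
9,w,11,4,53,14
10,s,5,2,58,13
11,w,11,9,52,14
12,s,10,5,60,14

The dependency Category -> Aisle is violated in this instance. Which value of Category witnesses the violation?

Category=6: row 1 → Aisle = u ✓
Category=12: row 2 → Aisle = v ✓
Category=8: row 3 → Aisle = k ✓
Category=9: rows 4, 7 → Aisle takes values {n, x} — violation
Category=13: row 5 → Aisle = p ✓
Category=5: rows 6, 10 → Aisle = s, s ✓
Category=11: rows 8, 9, 11 → Aisle = w, w, w ✓
Category=10: row 12 → Aisle = s ✓
The only Category value with inconsistent Aisle is Category=9.

9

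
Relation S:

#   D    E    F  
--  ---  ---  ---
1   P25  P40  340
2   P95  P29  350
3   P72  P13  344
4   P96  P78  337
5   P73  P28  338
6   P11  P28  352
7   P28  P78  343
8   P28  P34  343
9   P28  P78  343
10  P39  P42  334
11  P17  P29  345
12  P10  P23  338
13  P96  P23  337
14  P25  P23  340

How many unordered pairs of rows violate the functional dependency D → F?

D=P25: all 2 rows agree on F — 0 pairs.
D=P96: all 2 rows agree on F — 0 pairs.
D=P28: all 3 rows agree on F — 0 pairs.

0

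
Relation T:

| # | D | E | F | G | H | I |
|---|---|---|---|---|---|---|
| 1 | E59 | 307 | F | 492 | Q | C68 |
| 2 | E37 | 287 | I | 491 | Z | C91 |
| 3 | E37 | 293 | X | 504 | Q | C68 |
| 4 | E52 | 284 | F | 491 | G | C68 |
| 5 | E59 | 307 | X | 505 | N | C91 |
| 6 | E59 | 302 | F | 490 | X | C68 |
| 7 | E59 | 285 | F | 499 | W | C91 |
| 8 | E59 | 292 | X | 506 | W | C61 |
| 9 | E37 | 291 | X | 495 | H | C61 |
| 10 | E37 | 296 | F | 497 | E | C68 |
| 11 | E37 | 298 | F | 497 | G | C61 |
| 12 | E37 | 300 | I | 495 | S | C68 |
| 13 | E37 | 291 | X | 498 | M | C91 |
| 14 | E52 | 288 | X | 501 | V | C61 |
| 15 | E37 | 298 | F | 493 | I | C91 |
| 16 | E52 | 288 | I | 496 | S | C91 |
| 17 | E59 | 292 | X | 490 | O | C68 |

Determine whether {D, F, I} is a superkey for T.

Rows 1 and 6 have the same {D, F, I} value (D=E59, F=F, I=C68) but are distinct tuples, so {D, F, I} does not determine every attribute — not a superkey.

No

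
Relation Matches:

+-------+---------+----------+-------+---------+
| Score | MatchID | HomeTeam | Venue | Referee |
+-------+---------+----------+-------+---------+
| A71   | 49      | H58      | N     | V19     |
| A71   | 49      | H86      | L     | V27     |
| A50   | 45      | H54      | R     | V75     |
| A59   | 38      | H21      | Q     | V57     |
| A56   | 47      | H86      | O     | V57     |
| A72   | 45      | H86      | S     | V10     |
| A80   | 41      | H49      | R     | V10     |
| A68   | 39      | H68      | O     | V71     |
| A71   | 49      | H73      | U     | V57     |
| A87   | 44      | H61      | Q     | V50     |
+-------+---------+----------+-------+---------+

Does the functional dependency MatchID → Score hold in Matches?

No

MatchID=49: 3 rows → Score = A71, A71, A71 ✓
MatchID=45: 2 rows → Score takes values {A50, A72} — violation
MatchID=38: 1 row → Score = A59 ✓
MatchID=47: 1 row → Score = A56 ✓
MatchID=41: 1 row → Score = A80 ✓
MatchID=39: 1 row → Score = A68 ✓
MatchID=44: 1 row → Score = A87 ✓
Two rows agree on MatchID but differ on Score, so MatchID → Score does not hold.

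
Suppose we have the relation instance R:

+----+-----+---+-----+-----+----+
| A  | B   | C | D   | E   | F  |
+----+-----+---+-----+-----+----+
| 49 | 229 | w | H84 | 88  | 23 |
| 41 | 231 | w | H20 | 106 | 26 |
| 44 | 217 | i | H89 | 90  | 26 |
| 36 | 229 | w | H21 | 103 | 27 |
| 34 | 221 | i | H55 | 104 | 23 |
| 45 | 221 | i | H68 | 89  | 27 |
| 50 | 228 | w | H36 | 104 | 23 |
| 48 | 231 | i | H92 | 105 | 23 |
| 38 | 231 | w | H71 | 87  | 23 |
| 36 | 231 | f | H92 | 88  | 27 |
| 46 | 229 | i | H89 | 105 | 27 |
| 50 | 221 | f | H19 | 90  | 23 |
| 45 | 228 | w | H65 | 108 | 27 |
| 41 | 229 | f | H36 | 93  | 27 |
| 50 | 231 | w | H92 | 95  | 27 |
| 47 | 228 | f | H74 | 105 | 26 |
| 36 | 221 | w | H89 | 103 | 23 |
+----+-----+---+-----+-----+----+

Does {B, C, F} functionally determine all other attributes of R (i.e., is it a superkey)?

Yes

All 17 rows have distinct {B, C, F} values, so {B, C, F} → (all attributes) holds and {B, C, F} is a superkey.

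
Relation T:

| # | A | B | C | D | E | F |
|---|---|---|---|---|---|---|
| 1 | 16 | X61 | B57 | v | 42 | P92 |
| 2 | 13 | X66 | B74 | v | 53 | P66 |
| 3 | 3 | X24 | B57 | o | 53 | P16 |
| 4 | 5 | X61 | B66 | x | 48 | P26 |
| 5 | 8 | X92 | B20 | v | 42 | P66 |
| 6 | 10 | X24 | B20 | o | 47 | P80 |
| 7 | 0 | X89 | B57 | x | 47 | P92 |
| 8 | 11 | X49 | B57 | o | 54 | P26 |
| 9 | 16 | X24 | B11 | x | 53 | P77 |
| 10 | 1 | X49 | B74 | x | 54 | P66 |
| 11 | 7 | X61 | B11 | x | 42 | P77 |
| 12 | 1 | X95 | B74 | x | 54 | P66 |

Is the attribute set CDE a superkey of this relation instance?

Rows 10 and 12 have the same CDE value (C=B74, D=x, E=54) but are distinct tuples, so CDE does not determine every attribute — not a superkey.

No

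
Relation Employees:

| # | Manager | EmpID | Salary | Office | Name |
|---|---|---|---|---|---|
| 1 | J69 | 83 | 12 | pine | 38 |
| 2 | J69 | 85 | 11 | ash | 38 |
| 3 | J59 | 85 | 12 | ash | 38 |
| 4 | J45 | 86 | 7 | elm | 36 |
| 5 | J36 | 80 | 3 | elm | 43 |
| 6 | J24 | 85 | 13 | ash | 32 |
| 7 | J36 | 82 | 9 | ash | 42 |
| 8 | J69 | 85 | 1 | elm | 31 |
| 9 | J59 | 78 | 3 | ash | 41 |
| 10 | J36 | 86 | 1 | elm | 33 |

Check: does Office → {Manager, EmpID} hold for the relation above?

No

Office=pine: row 1 → {Manager,EmpID} = (J69, 83) ✓
Office=ash: rows 2, 3, 6, 7, 9 → {Manager,EmpID} takes values {(J69, 85), (J59, 85), (J24, 85), (J36, 82), (J59, 78)} — violation
Office=elm: rows 4, 5, 8, 10 → {Manager,EmpID} takes values {(J45, 86), (J36, 80), (J69, 85), (J36, 86)} — violation
Two rows agree on Office but differ on {Manager, EmpID}, so Office → {Manager, EmpID} does not hold.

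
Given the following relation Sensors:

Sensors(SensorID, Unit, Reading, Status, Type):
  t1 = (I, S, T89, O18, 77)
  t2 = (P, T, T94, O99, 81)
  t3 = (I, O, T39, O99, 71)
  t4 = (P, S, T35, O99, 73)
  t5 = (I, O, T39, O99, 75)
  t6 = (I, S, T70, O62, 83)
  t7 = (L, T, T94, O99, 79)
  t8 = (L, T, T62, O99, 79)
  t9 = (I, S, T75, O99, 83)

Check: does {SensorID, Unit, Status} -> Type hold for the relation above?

(SensorID=I, Unit=S, Status=O18): row 1 → Type = 77 ✓
(SensorID=P, Unit=T, Status=O99): row 2 → Type = 81 ✓
(SensorID=I, Unit=O, Status=O99): rows 3, 5 → Type takes values {71, 75} — violation
(SensorID=P, Unit=S, Status=O99): row 4 → Type = 73 ✓
(SensorID=I, Unit=S, Status=O62): row 6 → Type = 83 ✓
(SensorID=L, Unit=T, Status=O99): rows 7, 8 → Type = 79, 79 ✓
(SensorID=I, Unit=S, Status=O99): row 9 → Type = 83 ✓
Two rows agree on {SensorID, Unit, Status} but differ on Type, so {SensorID, Unit, Status} -> Type does not hold.

No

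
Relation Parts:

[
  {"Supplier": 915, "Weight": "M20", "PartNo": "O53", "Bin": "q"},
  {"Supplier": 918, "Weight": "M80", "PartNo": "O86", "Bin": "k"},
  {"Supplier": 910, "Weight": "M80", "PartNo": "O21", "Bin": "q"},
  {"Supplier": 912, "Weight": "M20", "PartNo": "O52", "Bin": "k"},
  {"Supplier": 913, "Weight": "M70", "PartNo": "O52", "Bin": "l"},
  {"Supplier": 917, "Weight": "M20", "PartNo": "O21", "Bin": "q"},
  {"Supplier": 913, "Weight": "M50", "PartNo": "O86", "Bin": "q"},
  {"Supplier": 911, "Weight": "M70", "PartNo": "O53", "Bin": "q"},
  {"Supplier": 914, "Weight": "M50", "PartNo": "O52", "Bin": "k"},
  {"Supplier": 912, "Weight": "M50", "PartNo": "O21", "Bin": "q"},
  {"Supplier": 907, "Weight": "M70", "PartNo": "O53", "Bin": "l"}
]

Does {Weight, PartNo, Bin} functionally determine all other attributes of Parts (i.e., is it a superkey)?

All 11 rows have distinct {Weight, PartNo, Bin} values, so {Weight, PartNo, Bin} → (all attributes) holds and {Weight, PartNo, Bin} is a superkey.

Yes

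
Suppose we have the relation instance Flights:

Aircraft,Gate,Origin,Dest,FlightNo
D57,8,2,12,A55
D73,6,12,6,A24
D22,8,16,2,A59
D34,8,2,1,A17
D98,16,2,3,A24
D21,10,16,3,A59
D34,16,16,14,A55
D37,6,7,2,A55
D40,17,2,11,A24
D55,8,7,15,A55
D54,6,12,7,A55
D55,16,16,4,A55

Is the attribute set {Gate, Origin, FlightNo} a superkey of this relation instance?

No

Two distinct rows share (Gate=16, Origin=16, FlightNo=A55), so {Gate, Origin, FlightNo} does not determine every attribute — not a superkey.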